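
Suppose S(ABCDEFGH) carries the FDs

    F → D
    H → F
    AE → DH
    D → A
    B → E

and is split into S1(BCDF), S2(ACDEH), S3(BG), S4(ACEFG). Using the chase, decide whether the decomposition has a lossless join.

Chase test. Columns are ABCDEFGH; row i has aⱼ where attribute j ∈ Si, else bᵢⱼ.
Initial tableau (one row per fragment):
  row 1: b11 a2 a3 a4 b15 a6 b17 b18
  row 2: a1 b22 a3 a4 a5 b26 b27 a8
  row 3: b31 a2 b33 b34 b35 b36 a7 b38
  row 4: a1 b42 a3 b44 a5 a6 a7 b48
Rows 1 and 4 agree on F; apply F→D and equate their D entries.
Rows 2 and 4 agree on AE; apply AE→DH and equate their DH entries.
Rows 1 and 2 agree on D; apply D→A and equate their A entries.
Rows 1 and 3 agree on B; apply B→E and equate their E entries.
Rows 2 and 4 agree on H; apply H→F and equate their F entries.
No row becomes fully distinguished — the join is lossy.

No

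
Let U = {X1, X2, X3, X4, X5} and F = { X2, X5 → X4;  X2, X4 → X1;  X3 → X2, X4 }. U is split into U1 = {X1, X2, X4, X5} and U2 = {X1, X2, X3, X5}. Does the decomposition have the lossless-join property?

Common attributes: U1 ∩ U2 = {X1, X2, X5}.
Closure of {X1, X2, X5}: X2, X5 → X4 applies, adding X4. So (X1, X2, X5)⁺ = {X1, X2, X4, X5}.
This closure contains every attribute of U1, so U1 ∩ U2 → U1. The join is lossless.

Yes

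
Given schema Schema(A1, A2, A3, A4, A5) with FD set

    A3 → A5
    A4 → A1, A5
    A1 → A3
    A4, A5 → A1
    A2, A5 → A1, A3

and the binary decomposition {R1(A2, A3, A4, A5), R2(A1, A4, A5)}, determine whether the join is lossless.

Common attributes: R1 ∩ R2 = {A4, A5}.
Closure of {A4, A5}: A4 → A1, A5 applies, adding A1; A1 → A3 applies, adding A3. So (A4, A5)⁺ = {A1, A3, A4, A5}.
This closure contains every attribute of R2, so R1 ∩ R2 → R2. The join is lossless.

Yes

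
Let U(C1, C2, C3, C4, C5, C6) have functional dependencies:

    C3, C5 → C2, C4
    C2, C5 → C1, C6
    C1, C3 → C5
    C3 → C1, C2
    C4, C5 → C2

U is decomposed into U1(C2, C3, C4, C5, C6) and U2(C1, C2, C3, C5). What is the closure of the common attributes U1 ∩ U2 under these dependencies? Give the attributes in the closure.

U1 ∩ U2 = {C2, C3, C5}.
C3, C5 → C2, C4 applies, adding C4
C2, C5 → C1, C6 applies, adding C1, C6
Closure: {C1, C2, C3, C4, C5, C6}.

C1, C2, C3, C4, C5, C6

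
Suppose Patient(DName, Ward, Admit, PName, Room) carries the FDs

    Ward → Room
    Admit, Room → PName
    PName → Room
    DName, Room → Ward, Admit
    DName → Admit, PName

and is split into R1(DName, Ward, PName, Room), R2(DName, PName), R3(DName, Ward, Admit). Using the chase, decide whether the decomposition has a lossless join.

Yes

Chase test. Columns are DName, Ward, Admit, PName, Room; row i has aⱼ where attribute j ∈ Ri, else bᵢⱼ.
Initial tableau (one row per fragment):
  row 1: a1 a2 b13 a4 a5
  row 2: a1 b22 b23 a4 b25
  row 3: a1 a2 a3 b34 b35
Rows 1 and 3 agree on Ward; apply Ward→Room and equate their Room entries.
Rows 1 and 2 agree on PName; apply PName→Room and equate their Room entries.
Rows 1 and 2 agree on DName, Room; apply DName, Room→Ward, Admit and equate their Ward, Admit entries.
Rows 1 and 3 agree on DName, Room; apply DName, Room→Ward, Admit and equate their Ward, Admit entries.
Rows 1 and 3 agree on DName; apply DName→Admit, PName and equate their Admit, PName entries.
Row 1 is now all distinguished symbols — the join is lossless.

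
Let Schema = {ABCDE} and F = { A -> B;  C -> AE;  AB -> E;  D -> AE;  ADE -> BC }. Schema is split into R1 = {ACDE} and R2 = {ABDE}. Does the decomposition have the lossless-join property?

Common attributes: R1 ∩ R2 = {ADE}.
Closure of {ADE}: A → B applies, adding B; ADE → BC applies, adding C. So (ADE)⁺ = {ABCDE}.
This closure contains every attribute of R1, so R1 ∩ R2 → R1. The join is lossless.

Yes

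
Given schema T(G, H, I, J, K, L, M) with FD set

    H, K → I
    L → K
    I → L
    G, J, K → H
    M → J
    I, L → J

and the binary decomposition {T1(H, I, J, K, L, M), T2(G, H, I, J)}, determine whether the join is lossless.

Common attributes: T1 ∩ T2 = {H, I, J}.
Closure of {H, I, J}: I → L applies, adding L; L → K applies, adding K. So (H, I, J)⁺ = {H, I, J, K, L}.
The closure contains neither all of T1 = {H, I, J, K, L, M} nor all of T2 = {G, H, I, J}, so the common attributes are not a superkey of either fragment. The join is lossy.

No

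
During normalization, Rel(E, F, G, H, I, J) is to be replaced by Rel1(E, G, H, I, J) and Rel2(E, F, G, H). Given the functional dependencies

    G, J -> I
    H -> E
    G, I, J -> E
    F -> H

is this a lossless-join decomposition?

No

Common attributes: Rel1 ∩ Rel2 = {E, G, H}.
No dependency enlarges {E, G, H}, so (E, G, H)⁺ = {E, G, H}.
The closure contains neither all of Rel1 = {E, G, H, I, J} nor all of Rel2 = {E, F, G, H}, so the common attributes are not a superkey of either fragment. The join is lossy.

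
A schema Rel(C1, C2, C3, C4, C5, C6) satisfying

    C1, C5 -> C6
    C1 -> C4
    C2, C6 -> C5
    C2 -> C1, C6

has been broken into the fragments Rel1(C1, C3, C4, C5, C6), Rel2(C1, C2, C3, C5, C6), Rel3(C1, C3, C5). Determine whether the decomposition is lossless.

Yes

Chase test. Columns are C1, C2, C3, C4, C5, C6; row i has aⱼ where attribute j ∈ Reli, else bᵢⱼ.
Initial tableau (one row per fragment):
  row 1: a1 b12 a3 a4 a5 a6
  row 2: a1 a2 a3 b24 a5 a6
  row 3: a1 b32 a3 b34 a5 b36
Rows 1 and 3 agree on C1, C5; apply C1, C5→C6 and equate their C6 entries.
Rows 1 and 2 agree on C1; apply C1→C4 and equate their C4 entries.
Rows 1 and 3 agree on C1; apply C1→C4 and equate their C4 entries.
Row 2 is now all distinguished symbols — the join is lossless.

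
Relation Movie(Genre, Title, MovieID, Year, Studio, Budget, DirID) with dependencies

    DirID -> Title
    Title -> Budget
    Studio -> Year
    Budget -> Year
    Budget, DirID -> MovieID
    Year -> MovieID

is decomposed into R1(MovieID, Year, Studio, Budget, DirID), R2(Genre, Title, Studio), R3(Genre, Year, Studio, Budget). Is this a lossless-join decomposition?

No

Chase test. Columns are Genre, Title, MovieID, Year, Studio, Budget, DirID; row i has aⱼ where attribute j ∈ Ri, else bᵢⱼ.
Initial tableau (one row per fragment):
  row 1: b11 b12 a3 a4 a5 a6 a7
  row 2: a1 a2 b23 b24 a5 b26 b27
  row 3: a1 b32 b33 a4 a5 a6 b37
Rows 1 and 2 agree on Studio; apply Studio→Year and equate their Year entries.
Rows 1 and 2 agree on Year; apply Year→MovieID and equate their MovieID entries.
Rows 1 and 3 agree on Year; apply Year→MovieID and equate their MovieID entries.
No row becomes fully distinguished — the join is lossy.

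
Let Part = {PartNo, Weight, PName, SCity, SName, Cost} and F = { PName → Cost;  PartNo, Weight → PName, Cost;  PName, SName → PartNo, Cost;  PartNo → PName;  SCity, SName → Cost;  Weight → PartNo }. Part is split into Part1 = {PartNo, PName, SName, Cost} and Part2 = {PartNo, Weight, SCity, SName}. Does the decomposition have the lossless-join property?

Yes

Common attributes: Part1 ∩ Part2 = {PartNo, SName}.
Closure of {PartNo, SName}: PartNo → PName applies, adding PName; PName → Cost applies, adding Cost. So (PartNo, SName)⁺ = {PartNo, PName, SName, Cost}.
This closure contains every attribute of Part1, so Part1 ∩ Part2 → Part1. The join is lossless.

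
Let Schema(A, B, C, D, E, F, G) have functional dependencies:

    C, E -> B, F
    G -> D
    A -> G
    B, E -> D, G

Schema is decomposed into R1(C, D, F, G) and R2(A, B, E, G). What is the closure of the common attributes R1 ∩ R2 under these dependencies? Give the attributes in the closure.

R1 ∩ R2 = {G}.
G → D applies, adding D
Closure: {D, G}.

D, G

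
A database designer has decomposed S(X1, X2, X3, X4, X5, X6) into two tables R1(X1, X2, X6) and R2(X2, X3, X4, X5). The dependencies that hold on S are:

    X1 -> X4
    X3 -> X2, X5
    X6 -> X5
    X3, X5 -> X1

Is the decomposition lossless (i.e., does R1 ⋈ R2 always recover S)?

Common attributes: R1 ∩ R2 = {X2}.
No dependency enlarges {X2}, so (X2)⁺ = {X2}.
The closure contains neither all of R1 = {X1, X2, X6} nor all of R2 = {X2, X3, X4, X5}, so the common attributes are not a superkey of either fragment. The join is lossy.

No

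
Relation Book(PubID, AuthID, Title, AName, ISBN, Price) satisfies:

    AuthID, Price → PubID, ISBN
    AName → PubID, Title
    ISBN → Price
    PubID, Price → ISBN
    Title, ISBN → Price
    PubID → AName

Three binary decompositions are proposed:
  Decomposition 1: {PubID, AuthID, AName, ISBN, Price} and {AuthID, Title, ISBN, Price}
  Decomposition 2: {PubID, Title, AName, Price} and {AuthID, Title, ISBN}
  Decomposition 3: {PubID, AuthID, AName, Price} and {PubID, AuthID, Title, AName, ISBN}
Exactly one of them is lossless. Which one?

Decomposition 1: common = {AuthID, ISBN, Price}, closure = {PubID, AuthID, Title, AName, ISBN, Price} → lossless.
Decomposition 2: common = {Title}, closure = {Title} → lossy.
Decomposition 3: common = {PubID, AuthID, AName}, closure = {PubID, AuthID, Title, AName} → lossy.

Decomposition 1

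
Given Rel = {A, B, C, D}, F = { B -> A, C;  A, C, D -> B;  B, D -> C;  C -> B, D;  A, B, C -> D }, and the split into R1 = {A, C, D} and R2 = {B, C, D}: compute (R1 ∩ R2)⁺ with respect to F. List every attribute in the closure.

A, B, C, D

R1 ∩ R2 = {C, D}.
C → B, D applies, adding B
B → A, C applies, adding A
Closure: {A, B, C, D}.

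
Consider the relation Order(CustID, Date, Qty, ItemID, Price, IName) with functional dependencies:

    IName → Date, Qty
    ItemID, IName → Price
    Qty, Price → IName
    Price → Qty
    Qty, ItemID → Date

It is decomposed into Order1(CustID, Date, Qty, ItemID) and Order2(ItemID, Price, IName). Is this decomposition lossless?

No

Common attributes: Order1 ∩ Order2 = {ItemID}.
No dependency enlarges {ItemID}, so (ItemID)⁺ = {ItemID}.
The closure contains neither all of Order1 = {CustID, Date, Qty, ItemID} nor all of Order2 = {ItemID, Price, IName}, so the common attributes are not a superkey of either fragment. The join is lossy.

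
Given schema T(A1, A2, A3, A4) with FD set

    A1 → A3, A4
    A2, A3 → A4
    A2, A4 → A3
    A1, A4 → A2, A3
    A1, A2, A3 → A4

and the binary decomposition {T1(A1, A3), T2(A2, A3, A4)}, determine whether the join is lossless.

Common attributes: T1 ∩ T2 = {A3}.
No dependency enlarges {A3}, so (A3)⁺ = {A3}.
The closure contains neither all of T1 = {A1, A3} nor all of T2 = {A2, A3, A4}, so the common attributes are not a superkey of either fragment. The join is lossy.

No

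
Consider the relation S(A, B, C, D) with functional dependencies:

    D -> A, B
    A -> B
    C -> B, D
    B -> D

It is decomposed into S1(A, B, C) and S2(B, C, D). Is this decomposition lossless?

Common attributes: S1 ∩ S2 = {B, C}.
Closure of {B, C}: C → B, D applies, adding D; D → A, B applies, adding A. So (B, C)⁺ = {A, B, C, D}.
This closure contains every attribute of S1, so S1 ∩ S2 → S1. The join is lossless.

Yes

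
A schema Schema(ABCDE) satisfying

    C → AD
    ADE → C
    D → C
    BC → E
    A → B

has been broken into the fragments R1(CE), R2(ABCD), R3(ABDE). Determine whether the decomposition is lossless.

Yes

Chase test. Columns are ABCDE; row i has aⱼ where attribute j ∈ Ri, else bᵢⱼ.
Initial tableau (one row per fragment):
  row 1: b11 b12 a3 b14 a5
  row 2: a1 a2 a3 a4 b25
  row 3: a1 a2 b33 a4 a5
Rows 1 and 2 agree on C; apply C→AD and equate their AD entries.
Rows 1 and 3 agree on ADE; apply ADE→C and equate their C entries.
Rows 2 and 3 agree on BC; apply BC→E and equate their E entries.
Rows 1 and 2 agree on A; apply A→B and equate their B entries.
Row 1 is now all distinguished symbols — the join is lossless.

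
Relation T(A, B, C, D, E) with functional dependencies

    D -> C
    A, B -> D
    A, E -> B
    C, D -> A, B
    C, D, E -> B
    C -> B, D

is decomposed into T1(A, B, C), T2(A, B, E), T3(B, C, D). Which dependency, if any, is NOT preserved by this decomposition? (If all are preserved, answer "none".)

D → C lies within T3.
A, B → D: restricted closure across fragments reaches D.
A, E → B lies within T2.
C, D → A, B: restricted closure across fragments reaches A, B.
C, D, E → B: restricted closure across fragments reaches B.
C → B, D lies within T3.
Every dependency is enforceable on the fragments, so the decomposition is dependency-preserving.

none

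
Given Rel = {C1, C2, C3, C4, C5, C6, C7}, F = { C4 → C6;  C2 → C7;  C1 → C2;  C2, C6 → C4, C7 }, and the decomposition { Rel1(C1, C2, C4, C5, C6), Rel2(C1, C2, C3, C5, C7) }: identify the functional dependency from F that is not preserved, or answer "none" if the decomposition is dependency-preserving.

none

C4 → C6 lies within Rel1.
C2 → C7 lies within Rel2.
C1 → C2 lies within Rel1.
C2, C6 → C4, C7: restricted closure across fragments reaches C4, C7.
Every dependency is enforceable on the fragments, so the decomposition is dependency-preserving.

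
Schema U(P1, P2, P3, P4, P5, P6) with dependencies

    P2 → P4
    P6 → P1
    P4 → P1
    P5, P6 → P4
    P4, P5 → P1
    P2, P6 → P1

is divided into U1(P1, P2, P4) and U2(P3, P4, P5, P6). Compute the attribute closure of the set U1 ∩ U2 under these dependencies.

U1 ∩ U2 = {P4}.
P4 → P1 applies, adding P1
Closure: {P1, P4}.

P1, P4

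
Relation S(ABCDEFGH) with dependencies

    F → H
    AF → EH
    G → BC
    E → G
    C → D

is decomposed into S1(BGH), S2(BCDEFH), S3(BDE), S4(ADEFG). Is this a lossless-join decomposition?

Yes

Chase test. Columns are ABCDEFGH; row i has aⱼ where attribute j ∈ Si, else bᵢⱼ.
Initial tableau (one row per fragment):
  row 1: b11 a2 b13 b14 b15 b16 a7 a8
  row 2: b21 a2 a3 a4 a5 a6 b27 a8
  row 3: b31 a2 b33 a4 a5 b36 b37 b38
  row 4: a1 b42 b43 a4 a5 a6 a7 b48
Rows 2 and 4 agree on F; apply F→H and equate their H entries.
Rows 1 and 4 agree on G; apply G→BC and equate their BC entries.
Rows 2 and 3 agree on E; apply E→G and equate their G entries.
Rows 2 and 4 agree on E; apply E→G and equate their G entries.
Rows 1 and 4 agree on C; apply C→D and equate their D entries.
Rows 1 and 2 agree on G; apply G→BC and equate their BC entries.
Rows 1 and 3 agree on G; apply G→BC and equate their BC entries.
Row 4 is now all distinguished symbols — the join is lossless.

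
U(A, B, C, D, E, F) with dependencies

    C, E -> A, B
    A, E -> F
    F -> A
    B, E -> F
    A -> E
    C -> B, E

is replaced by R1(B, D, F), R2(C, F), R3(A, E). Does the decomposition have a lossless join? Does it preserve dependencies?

Lossless test (chase): Rows 1 and 2 agree on F; apply F→A and equate their A entries. Rows 1 and 2 agree on A; apply A→E and equate their E entries. No row becomes fully distinguished — the join is lossy.
Dependency preservation: the restricted closure of {C, E} across the fragments never reaches {A, B}, so C, E → A, B cannot be enforced without a join — not preserved.

lossy and not dependency-preserving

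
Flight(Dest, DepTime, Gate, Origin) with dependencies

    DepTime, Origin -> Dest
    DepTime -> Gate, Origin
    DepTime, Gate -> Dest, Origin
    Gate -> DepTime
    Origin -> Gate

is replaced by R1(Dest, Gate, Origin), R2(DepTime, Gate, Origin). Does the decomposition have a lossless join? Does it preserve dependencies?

Lossless test: (Gate, Origin)⁺ = {Dest, DepTime, Gate, Origin}, which contains all of one fragment — lossless.
Dependency preservation: DepTime, Origin → Dest; DepTime, Gate → Dest, Origin are not contained in any single fragment, but the restricted closure of each left-hand side across the fragments still reaches the right-hand side; the remaining FDs each lie inside some fragment. All dependencies are preserved.

lossless and dependency-preserving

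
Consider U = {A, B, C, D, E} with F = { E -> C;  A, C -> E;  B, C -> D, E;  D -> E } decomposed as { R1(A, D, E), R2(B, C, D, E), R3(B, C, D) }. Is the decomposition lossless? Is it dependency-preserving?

lossy and not dependency-preserving

Lossless test (chase): Rows 1 and 2 agree on E; apply E→C and equate their C entries. Rows 2 and 3 agree on B, C; apply B, C→D, E and equate their D, E entries. No row becomes fully distinguished — the join is lossy.
Dependency preservation: the restricted closure of {A, C} across the fragments never reaches {E}, so A, C → E cannot be enforced without a join — not preserved.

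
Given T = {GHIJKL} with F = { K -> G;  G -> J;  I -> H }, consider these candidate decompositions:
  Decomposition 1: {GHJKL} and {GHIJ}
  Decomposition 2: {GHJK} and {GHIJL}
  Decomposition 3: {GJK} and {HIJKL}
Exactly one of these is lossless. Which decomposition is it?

Decomposition 1: common = {GHJ}, closure = {GHJ} → lossy.
Decomposition 2: common = {GHJ}, closure = {GHJ} → lossy.
Decomposition 3: common = {JK}, closure = {GJK} → lossless.

Decomposition 3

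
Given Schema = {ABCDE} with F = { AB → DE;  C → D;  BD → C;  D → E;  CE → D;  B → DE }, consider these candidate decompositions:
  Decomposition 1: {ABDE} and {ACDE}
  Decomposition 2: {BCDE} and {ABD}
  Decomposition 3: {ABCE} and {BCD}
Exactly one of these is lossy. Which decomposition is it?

Decomposition 1: common = {ADE}, closure = {ADE} → lossy.
Decomposition 2: common = {BD}, closure = {BCDE} → lossless.
Decomposition 3: common = {BC}, closure = {BCDE} → lossless.

Decomposition 1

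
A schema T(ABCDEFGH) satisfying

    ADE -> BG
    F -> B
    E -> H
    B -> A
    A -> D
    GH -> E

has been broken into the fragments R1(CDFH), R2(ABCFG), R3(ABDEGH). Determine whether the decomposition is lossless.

Chase test. Columns are ABCDEFGH; row i has aⱼ where attribute j ∈ Ri, else bᵢⱼ.
Initial tableau (one row per fragment):
  row 1: b11 b12 a3 a4 b15 a6 b17 a8
  row 2: a1 a2 a3 b24 b25 a6 a7 b28
  row 3: a1 a2 b33 a4 a5 b36 a7 a8
Rows 1 and 2 agree on F; apply F→B and equate their B entries.
Rows 1 and 2 agree on B; apply B→A and equate their A entries.
Rows 1 and 2 agree on A; apply A→D and equate their D entries.
No row becomes fully distinguished — the join is lossy.

No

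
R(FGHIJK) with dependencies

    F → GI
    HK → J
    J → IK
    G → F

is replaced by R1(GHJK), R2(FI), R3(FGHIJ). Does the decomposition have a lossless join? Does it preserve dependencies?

Lossless test (chase): Rows 2 and 3 agree on F; apply F→GI and equate their GI entries. Rows 1 and 3 agree on J; apply J→IK and equate their IK entries. Rows 1 and 2 agree on G; apply G→F and equate their F entries. Row 1 is now all distinguished symbols — the join is lossless.
Dependency preservation: J → IK is not contained in any single fragment, but the restricted closure of its left-hand side across the fragments still reaches the right-hand side; the remaining FDs each lie inside some fragment. All dependencies are preserved.

lossless and dependency-preserving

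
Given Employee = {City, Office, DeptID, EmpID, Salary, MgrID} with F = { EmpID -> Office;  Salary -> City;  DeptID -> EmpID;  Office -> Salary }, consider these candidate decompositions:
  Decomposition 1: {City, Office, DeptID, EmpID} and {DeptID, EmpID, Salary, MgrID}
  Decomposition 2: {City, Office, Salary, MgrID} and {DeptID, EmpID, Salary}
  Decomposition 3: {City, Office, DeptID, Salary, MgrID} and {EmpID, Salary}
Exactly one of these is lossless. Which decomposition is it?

Decomposition 1

Decomposition 1: common = {DeptID, EmpID}, closure = {City, Office, DeptID, EmpID, Salary} → lossless.
Decomposition 2: common = {Salary}, closure = {City, Salary} → lossy.
Decomposition 3: common = {Salary}, closure = {City, Salary} → lossy.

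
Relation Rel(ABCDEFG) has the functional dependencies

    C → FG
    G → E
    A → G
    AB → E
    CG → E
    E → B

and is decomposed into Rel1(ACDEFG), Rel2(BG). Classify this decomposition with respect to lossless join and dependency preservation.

lossless but not dependency-preserving

Lossless test: (G)⁺ = {BEG}, which contains all of one fragment — lossless.
Dependency preservation: the restricted closure of {E} across the fragments never reaches {B}, so E → B cannot be enforced without a join — not preserved.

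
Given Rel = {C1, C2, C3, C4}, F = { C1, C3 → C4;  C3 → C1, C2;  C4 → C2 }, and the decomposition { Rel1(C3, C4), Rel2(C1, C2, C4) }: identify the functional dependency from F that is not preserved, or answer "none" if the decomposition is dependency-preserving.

Check C3 → C1, C2: no single fragment contains all of {C1, C2, C3}, and the restricted closure of {C3} across the fragments never reaches {C1, C2}.
C1, C3 → C4 is preserved.
C4 → C2 is preserved.

C3 → C1, C2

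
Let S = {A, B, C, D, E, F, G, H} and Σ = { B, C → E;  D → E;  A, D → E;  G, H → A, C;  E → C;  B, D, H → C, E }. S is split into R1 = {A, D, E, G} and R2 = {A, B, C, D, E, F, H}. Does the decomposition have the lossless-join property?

No

Common attributes: R1 ∩ R2 = {A, D, E}.
Closure of {A, D, E}: E → C applies, adding C. So (A, D, E)⁺ = {A, C, D, E}.
The closure contains neither all of R1 = {A, D, E, G} nor all of R2 = {A, B, C, D, E, F, H}, so the common attributes are not a superkey of either fragment. The join is lossy.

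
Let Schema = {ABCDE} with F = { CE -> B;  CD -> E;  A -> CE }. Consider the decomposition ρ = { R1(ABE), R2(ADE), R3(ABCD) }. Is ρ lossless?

Chase test. Columns are ABCDE; row i has aⱼ where attribute j ∈ Ri, else bᵢⱼ.
Initial tableau (one row per fragment):
  row 1: a1 a2 b13 b14 a5
  row 2: a1 b22 b23 a4 a5
  row 3: a1 a2 a3 a4 b35
Rows 1 and 2 agree on A; apply A→CE and equate their CE entries.
Rows 1 and 3 agree on A; apply A→CE and equate their CE entries.
Rows 1 and 2 agree on CE; apply CE→B and equate their B entries.
Row 2 is now all distinguished symbols — the join is lossless.

Yes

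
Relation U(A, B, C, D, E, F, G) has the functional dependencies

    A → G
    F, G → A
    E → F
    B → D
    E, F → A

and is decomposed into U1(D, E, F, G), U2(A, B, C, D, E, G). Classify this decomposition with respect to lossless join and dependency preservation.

lossless but not dependency-preserving

Lossless test: (D, E, G)⁺ = {A, D, E, F, G}, which contains all of one fragment — lossless.
Dependency preservation: the restricted closure of {F, G} across the fragments never reaches {A}, so F, G → A cannot be enforced without a join — not preserved.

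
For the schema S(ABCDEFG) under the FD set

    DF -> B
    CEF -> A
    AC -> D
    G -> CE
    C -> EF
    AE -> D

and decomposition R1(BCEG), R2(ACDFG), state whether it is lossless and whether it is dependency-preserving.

lossless but not dependency-preserving

Lossless test: (CG)⁺ = {ABCDEFG}, which contains all of one fragment — lossless.
Dependency preservation: the restricted closure of {DF} across the fragments never reaches {B}, so DF → B cannot be enforced without a join — not preserved.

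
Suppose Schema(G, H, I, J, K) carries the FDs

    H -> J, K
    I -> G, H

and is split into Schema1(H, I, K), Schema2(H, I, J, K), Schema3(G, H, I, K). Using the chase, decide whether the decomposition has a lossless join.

Chase test. Columns are G, H, I, J, K; row i has aⱼ where attribute j ∈ Schemai, else bᵢⱼ.
Initial tableau (one row per fragment):
  row 1: b11 a2 a3 b14 a5
  row 2: b21 a2 a3 a4 a5
  row 3: a1 a2 a3 b34 a5
Rows 1 and 2 agree on H; apply H→J, K and equate their J, K entries.
Rows 1 and 3 agree on H; apply H→J, K and equate their J, K entries.
Rows 1 and 2 agree on I; apply I→G, H and equate their G, H entries.
Rows 1 and 3 agree on I; apply I→G, H and equate their G, H entries.
Row 1 is now all distinguished symbols — the join is lossless.

Yes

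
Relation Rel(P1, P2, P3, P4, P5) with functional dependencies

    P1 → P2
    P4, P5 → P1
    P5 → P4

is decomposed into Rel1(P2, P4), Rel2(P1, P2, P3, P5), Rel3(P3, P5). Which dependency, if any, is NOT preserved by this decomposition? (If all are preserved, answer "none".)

P5 → P4

Check P5 → P4: no single fragment contains all of {P4, P5}, and the restricted closure of {P5} across the fragments never reaches {P4}.
P1 → P2 is preserved.
P4, P5 → P1 is preserved.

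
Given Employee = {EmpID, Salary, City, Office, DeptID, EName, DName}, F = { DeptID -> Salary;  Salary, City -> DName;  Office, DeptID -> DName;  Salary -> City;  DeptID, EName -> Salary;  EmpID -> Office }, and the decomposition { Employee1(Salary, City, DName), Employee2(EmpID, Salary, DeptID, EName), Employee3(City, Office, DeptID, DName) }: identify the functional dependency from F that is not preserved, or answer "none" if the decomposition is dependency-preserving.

EmpID -> Office

Check EmpID → Office: no single fragment contains all of {EmpID, Office}, and the restricted closure of {EmpID} across the fragments never reaches {Office}.
DeptID → Salary is preserved.
Salary, City → DName is preserved.
Office, DeptID → DName is preserved.
Salary → City is preserved.
DeptID, EName → Salary is preserved.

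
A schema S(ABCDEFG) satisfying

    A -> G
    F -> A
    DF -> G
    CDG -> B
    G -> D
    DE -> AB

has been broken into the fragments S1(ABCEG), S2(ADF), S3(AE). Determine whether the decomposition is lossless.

No

Chase test. Columns are ABCDEFG; row i has aⱼ where attribute j ∈ Si, else bᵢⱼ.
Initial tableau (one row per fragment):
  row 1: a1 a2 a3 b14 a5 b16 a7
  row 2: a1 b22 b23 a4 b25 a6 b27
  row 3: a1 b32 b33 b34 a5 b36 b37
Rows 1 and 2 agree on A; apply A→G and equate their G entries.
Rows 1 and 3 agree on A; apply A→G and equate their G entries.
Rows 1 and 2 agree on G; apply G→D and equate their D entries.
Rows 1 and 3 agree on G; apply G→D and equate their D entries.
Rows 1 and 3 agree on DE; apply DE→AB and equate their AB entries.
No row becomes fully distinguished — the join is lossy.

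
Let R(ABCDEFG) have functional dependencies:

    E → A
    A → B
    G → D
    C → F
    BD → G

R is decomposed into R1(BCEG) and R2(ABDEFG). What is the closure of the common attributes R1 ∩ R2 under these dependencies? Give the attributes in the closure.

ABDEG

R1 ∩ R2 = {BEG}.
E → A applies, adding A
G → D applies, adding D
Closure: {ABDEG}.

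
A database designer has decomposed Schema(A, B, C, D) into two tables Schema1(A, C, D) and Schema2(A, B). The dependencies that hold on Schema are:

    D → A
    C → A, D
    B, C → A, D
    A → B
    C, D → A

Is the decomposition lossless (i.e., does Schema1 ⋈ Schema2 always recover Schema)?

Common attributes: Schema1 ∩ Schema2 = {A}.
Closure of {A}: A → B applies, adding B. So (A)⁺ = {A, B}.
This closure contains every attribute of Schema2, so Schema1 ∩ Schema2 → Schema2. The join is lossless.

Yes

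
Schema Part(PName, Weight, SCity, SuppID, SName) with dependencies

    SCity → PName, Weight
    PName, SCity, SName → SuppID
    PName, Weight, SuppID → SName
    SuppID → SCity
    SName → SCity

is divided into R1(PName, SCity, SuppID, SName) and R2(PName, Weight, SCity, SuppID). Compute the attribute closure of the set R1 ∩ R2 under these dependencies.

PName, Weight, SCity, SuppID, SName

R1 ∩ R2 = {PName, SCity, SuppID}.
SCity → PName, Weight applies, adding Weight
PName, Weight, SuppID → SName applies, adding SName
Closure: {PName, Weight, SCity, SuppID, SName}.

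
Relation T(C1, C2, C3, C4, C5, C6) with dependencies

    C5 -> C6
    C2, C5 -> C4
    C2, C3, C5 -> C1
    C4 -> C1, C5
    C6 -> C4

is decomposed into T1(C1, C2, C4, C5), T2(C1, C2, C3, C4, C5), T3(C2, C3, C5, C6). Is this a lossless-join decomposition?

Chase test. Columns are C1, C2, C3, C4, C5, C6; row i has aⱼ where attribute j ∈ Ti, else bᵢⱼ.
Initial tableau (one row per fragment):
  row 1: a1 a2 b13 a4 a5 b16
  row 2: a1 a2 a3 a4 a5 b26
  row 3: b31 a2 a3 b34 a5 a6
Rows 1 and 2 agree on C5; apply C5→C6 and equate their C6 entries.
Rows 1 and 3 agree on C5; apply C5→C6 and equate their C6 entries.
Rows 1 and 3 agree on C2, C5; apply C2, C5→C4 and equate their C4 entries.
Rows 2 and 3 agree on C2, C3, C5; apply C2, C3, C5→C1 and equate their C1 entries.
Row 2 is now all distinguished symbols — the join is lossless.

Yes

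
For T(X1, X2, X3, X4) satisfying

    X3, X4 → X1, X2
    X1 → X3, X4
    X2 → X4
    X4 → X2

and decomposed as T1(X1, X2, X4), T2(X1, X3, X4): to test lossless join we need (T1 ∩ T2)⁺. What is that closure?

T1 ∩ T2 = {X1, X4}.
X1 → X3, X4 applies, adding X3
X4 → X2 applies, adding X2
Closure: {X1, X2, X3, X4}.

X1, X2, X3, X4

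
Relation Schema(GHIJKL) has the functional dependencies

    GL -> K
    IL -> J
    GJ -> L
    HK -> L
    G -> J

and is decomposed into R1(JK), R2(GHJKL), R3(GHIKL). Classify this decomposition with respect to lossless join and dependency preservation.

Lossless test (chase): Rows 2 and 3 agree on G; apply G→J and equate their J entries. Row 3 is now all distinguished symbols — the join is lossless.
Dependency preservation: the restricted closure of {IL} across the fragments never reaches {J}, so IL → J cannot be enforced without a join — not preserved.

lossless but not dependency-preserving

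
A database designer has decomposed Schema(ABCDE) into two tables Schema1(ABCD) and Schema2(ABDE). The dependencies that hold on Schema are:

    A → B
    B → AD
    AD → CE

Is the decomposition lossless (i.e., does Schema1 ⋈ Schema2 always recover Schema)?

Yes

Common attributes: Schema1 ∩ Schema2 = {ABD}.
Closure of {ABD}: AD → CE applies, adding CE. So (ABD)⁺ = {ABCDE}.
This closure contains every attribute of Schema1, so Schema1 ∩ Schema2 → Schema1. The join is lossless.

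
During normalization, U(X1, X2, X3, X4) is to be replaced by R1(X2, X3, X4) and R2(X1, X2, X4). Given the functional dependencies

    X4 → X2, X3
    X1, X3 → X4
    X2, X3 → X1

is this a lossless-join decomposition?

Yes

Common attributes: R1 ∩ R2 = {X2, X4}.
Closure of {X2, X4}: X4 → X2, X3 applies, adding X3; X2, X3 → X1 applies, adding X1. So (X2, X4)⁺ = {X1, X2, X3, X4}.
This closure contains every attribute of R1, so R1 ∩ R2 → R1. The join is lossless.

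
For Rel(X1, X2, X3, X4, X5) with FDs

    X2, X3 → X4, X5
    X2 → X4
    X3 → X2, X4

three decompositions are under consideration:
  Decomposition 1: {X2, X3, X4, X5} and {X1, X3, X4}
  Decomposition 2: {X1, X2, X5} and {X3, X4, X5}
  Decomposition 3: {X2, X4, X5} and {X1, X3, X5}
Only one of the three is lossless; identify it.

Decomposition 1

Decomposition 1: common = {X3, X4}, closure = {X2, X3, X4, X5} → lossless.
Decomposition 2: common = {X5}, closure = {X5} → lossy.
Decomposition 3: common = {X5}, closure = {X5} → lossy.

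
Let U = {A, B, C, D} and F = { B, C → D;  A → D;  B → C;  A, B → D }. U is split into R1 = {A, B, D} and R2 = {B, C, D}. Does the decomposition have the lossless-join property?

Yes

Common attributes: R1 ∩ R2 = {B, D}.
Closure of {B, D}: B → C applies, adding C. So (B, D)⁺ = {B, C, D}.
This closure contains every attribute of R2, so R1 ∩ R2 → R2. The join is lossless.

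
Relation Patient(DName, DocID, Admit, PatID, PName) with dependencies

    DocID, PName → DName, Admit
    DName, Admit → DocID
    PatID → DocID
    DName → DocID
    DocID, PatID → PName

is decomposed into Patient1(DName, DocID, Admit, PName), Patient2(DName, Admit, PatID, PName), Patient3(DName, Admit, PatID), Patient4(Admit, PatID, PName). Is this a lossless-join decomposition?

Yes

Chase test. Columns are DName, DocID, Admit, PatID, PName; row i has aⱼ where attribute j ∈ Patienti, else bᵢⱼ.
Initial tableau (one row per fragment):
  row 1: a1 a2 a3 b14 a5
  row 2: a1 b22 a3 a4 a5
  row 3: a1 b32 a3 a4 b35
  row 4: b41 b42 a3 a4 a5
Rows 1 and 2 agree on DName, Admit; apply DName, Admit→DocID and equate their DocID entries.
Rows 1 and 3 agree on DName, Admit; apply DName, Admit→DocID and equate their DocID entries.
Rows 2 and 4 agree on PatID; apply PatID→DocID and equate their DocID entries.
Rows 2 and 3 agree on DocID, PatID; apply DocID, PatID→PName and equate their PName entries.
Rows 1 and 4 agree on DocID, PName; apply DocID, PName→DName, Admit and equate their DName, Admit entries.
Row 2 is now all distinguished symbols — the join is lossless.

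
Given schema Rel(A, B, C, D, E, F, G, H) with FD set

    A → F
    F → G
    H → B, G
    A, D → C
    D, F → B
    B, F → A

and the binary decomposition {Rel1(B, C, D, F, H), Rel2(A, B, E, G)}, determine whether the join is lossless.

Common attributes: Rel1 ∩ Rel2 = {B}.
No dependency enlarges {B}, so (B)⁺ = {B}.
The closure contains neither all of Rel1 = {B, C, D, F, H} nor all of Rel2 = {A, B, E, G}, so the common attributes are not a superkey of either fragment. The join is lossy.

No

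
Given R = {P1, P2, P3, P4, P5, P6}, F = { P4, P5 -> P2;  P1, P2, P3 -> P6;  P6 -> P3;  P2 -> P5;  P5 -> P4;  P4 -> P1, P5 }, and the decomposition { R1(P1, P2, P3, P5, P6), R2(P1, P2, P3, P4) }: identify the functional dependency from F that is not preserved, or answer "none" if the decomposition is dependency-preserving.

none

P4, P5 → P2: restricted closure across fragments reaches P2.
P1, P2, P3 → P6 lies within R1.
P6 → P3 lies within R1.
P2 → P5 lies within R1.
P5 → P4: restricted closure across fragments reaches P4.
P4 → P1, P5: restricted closure across fragments reaches P1, P5.
Every dependency is enforceable on the fragments, so the decomposition is dependency-preserving.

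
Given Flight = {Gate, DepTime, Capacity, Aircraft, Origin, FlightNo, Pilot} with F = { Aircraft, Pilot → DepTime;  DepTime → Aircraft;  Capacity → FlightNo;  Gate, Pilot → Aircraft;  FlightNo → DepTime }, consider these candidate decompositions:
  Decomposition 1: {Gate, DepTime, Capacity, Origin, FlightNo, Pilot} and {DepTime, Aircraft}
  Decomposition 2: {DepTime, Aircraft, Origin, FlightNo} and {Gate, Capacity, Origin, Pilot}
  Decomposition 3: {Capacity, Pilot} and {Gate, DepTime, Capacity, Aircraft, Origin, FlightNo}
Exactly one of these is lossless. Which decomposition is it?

Decomposition 1: common = {DepTime}, closure = {DepTime, Aircraft} → lossless.
Decomposition 2: common = {Origin}, closure = {Origin} → lossy.
Decomposition 3: common = {Capacity}, closure = {DepTime, Capacity, Aircraft, FlightNo} → lossy.

Decomposition 1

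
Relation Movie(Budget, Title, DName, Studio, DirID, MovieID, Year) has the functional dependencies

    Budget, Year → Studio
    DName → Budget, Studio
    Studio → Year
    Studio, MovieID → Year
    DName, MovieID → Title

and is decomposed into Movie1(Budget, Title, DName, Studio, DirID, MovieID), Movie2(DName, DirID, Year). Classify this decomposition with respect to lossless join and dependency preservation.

Lossless test: (DName, DirID)⁺ = {Budget, DName, Studio, DirID, Year}, which contains all of one fragment — lossless.
Dependency preservation: the restricted closure of {Budget, Year} across the fragments never reaches {Studio}, so Budget, Year → Studio cannot be enforced without a join — not preserved.

lossless but not dependency-preserving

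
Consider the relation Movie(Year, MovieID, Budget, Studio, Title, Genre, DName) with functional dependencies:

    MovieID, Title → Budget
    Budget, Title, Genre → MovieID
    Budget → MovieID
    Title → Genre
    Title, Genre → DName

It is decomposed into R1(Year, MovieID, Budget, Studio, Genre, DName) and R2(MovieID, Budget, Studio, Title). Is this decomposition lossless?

No

Common attributes: R1 ∩ R2 = {MovieID, Budget, Studio}.
No dependency enlarges {MovieID, Budget, Studio}, so (MovieID, Budget, Studio)⁺ = {MovieID, Budget, Studio}.
The closure contains neither all of R1 = {Year, MovieID, Budget, Studio, Genre, DName} nor all of R2 = {MovieID, Budget, Studio, Title}, so the common attributes are not a superkey of either fragment. The join is lossy.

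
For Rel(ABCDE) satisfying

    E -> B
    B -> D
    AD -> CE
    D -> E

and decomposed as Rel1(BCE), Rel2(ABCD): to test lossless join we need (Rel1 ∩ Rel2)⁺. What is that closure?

Rel1 ∩ Rel2 = {BC}.
B → D applies, adding D
D → E applies, adding E
Closure: {BCDE}.

BCDE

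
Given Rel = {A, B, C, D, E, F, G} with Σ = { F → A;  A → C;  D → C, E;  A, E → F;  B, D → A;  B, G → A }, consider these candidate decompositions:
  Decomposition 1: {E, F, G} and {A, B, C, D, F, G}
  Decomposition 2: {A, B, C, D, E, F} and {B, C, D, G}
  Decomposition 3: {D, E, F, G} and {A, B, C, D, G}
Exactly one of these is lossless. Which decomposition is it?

Decomposition 1: common = {F, G}, closure = {A, C, F, G} → lossy.
Decomposition 2: common = {B, C, D}, closure = {A, B, C, D, E, F} → lossless.
Decomposition 3: common = {D, G}, closure = {C, D, E, G} → lossy.

Decomposition 2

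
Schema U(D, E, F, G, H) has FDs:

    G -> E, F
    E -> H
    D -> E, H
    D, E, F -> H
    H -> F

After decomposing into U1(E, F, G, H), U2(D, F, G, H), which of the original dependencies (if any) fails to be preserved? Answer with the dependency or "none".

D -> E, H

Check D → E, H: no single fragment contains all of {D, E, H}, and the restricted closure of {D} across the fragments never reaches {E, H}.
G → E, F is preserved.
E → H is preserved.
D, E, F → H is preserved.
H → F is preserved.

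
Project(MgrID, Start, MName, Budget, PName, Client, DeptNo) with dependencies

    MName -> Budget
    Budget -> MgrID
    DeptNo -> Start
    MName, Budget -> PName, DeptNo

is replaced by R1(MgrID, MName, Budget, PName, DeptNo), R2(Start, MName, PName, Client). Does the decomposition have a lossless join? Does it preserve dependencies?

Lossless test: (MName, PName)⁺ = {MgrID, Start, MName, Budget, PName, DeptNo}, which contains all of one fragment — lossless.
Dependency preservation: the restricted closure of {DeptNo} across the fragments never reaches {Start}, so DeptNo → Start cannot be enforced without a join — not preserved.

lossless but not dependency-preserving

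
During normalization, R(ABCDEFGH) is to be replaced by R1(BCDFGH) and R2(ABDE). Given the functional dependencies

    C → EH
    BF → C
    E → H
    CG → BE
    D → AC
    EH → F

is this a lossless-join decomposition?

Common attributes: R1 ∩ R2 = {BD}.
Closure of {BD}: D → AC applies, adding AC; C → EH applies, adding EH; EH → F applies, adding F. So (BD)⁺ = {ABCDEFH}.
This closure contains every attribute of R2, so R1 ∩ R2 → R2. The join is lossless.

Yes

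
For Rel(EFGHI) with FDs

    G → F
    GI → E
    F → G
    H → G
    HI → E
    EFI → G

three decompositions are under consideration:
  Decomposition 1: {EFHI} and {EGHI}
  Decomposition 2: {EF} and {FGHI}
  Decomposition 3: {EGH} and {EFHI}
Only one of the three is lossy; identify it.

Decomposition 2

Decomposition 1: common = {EHI}, closure = {EFGHI} → lossless.
Decomposition 2: common = {F}, closure = {FG} → lossy.
Decomposition 3: common = {EH}, closure = {EFGH} → lossless.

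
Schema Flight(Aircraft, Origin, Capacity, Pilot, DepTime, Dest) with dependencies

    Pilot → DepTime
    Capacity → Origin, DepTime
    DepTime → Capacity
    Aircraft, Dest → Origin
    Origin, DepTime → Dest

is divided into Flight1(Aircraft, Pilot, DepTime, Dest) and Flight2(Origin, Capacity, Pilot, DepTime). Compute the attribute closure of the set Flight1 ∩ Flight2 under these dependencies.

Origin, Capacity, Pilot, DepTime, Dest

Flight1 ∩ Flight2 = {Pilot, DepTime}.
DepTime → Capacity applies, adding Capacity
Capacity → Origin, DepTime applies, adding Origin
Origin, DepTime → Dest applies, adding Dest
Closure: {Origin, Capacity, Pilot, DepTime, Dest}.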